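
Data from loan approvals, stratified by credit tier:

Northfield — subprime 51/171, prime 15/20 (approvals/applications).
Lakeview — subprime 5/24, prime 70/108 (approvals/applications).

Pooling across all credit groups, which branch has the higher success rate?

Lakeview

Subprime: Northfield 51/171 = 29.8%, Lakeview 5/24 = 20.8% → Northfield
Prime: Northfield 15/20 = 75.0%, Lakeview 70/108 = 64.8% → Northfield
Overall: Northfield 66/191 = 34.6%, Lakeview 75/132 = 56.8% → Lakeview
(Northfield wins every credit group but Lakeview wins overall — Northfield's applications skew toward the low-rate subprime group.)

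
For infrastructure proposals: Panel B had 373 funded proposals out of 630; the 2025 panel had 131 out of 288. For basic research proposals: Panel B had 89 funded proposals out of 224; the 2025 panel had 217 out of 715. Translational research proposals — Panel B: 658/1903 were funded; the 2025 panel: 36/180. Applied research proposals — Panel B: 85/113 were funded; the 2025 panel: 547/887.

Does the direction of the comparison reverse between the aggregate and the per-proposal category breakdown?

Infrastructure: Panel B 373/630 = 59.2%, the 2025 panel 131/288 = 45.5% → Panel B
Basic research: Panel B 89/224 = 39.7%, the 2025 panel 217/715 = 30.3% → Panel B
Translational research: Panel B 658/1903 = 34.6%, the 2025 panel 36/180 = 20.0% → Panel B
Applied research: Panel B 85/113 = 75.2%, the 2025 panel 547/887 = 61.7% → Panel B
Overall: Panel B 1205/2870 = 42.0%, the 2025 panel 931/2070 = 45.0% → the 2025 panel
Panel B wins each proposal group but the 2025 panel wins overall — the comparison reverses. Panel B's proposals skew toward translational research, which has a lower base rate.

Yes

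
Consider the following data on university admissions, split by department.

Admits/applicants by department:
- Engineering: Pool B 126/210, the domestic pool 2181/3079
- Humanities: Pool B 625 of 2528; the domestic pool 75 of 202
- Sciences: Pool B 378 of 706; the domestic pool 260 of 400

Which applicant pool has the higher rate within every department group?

the domestic pool

Engineering: Pool B 126/210 = 60.0%, the domestic pool 2181/3079 = 70.8% → the domestic pool
Humanities: Pool B 625/2528 = 24.7%, the domestic pool 75/202 = 37.1% → the domestic pool
Sciences: Pool B 378/706 = 53.5%, the domestic pool 260/400 = 65.0% → the domestic pool
The domestic pool has the higher rate in all 3 groups.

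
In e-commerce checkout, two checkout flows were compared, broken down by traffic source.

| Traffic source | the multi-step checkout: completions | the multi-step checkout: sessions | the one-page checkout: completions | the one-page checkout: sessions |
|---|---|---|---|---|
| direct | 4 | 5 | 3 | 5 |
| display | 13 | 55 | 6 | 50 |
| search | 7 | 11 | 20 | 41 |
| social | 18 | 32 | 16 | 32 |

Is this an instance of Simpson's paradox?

Direct: the multi-step checkout 4/5 = 80.0%, the one-page checkout 3/5 = 60.0% → the multi-step checkout
Display: the multi-step checkout 13/55 = 23.6%, the one-page checkout 6/50 = 12.0% → the multi-step checkout
Search: the multi-step checkout 7/11 = 63.6%, the one-page checkout 20/41 = 48.8% → the multi-step checkout
Social: the multi-step checkout 18/32 = 56.2%, the one-page checkout 16/32 = 50.0% → the multi-step checkout
Overall: the multi-step checkout 42/103 = 40.8%, the one-page checkout 45/128 = 35.2% → the multi-step checkout
The multi-step checkout wins overall and in every traffic group — no reversal.

No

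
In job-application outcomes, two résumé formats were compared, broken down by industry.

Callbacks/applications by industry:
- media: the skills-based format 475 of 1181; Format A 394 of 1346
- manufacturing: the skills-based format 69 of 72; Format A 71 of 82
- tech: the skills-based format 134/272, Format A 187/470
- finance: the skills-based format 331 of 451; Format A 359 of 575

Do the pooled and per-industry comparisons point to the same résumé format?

Media: the skills-based format 475/1181 = 40.2%, Format A 394/1346 = 29.3% → the skills-based format
Manufacturing: the skills-based format 69/72 = 95.8%, Format A 71/82 = 86.6% → the skills-based format
Tech: the skills-based format 134/272 = 49.3%, Format A 187/470 = 39.8% → the skills-based format
Finance: the skills-based format 331/451 = 73.4%, Format A 359/575 = 62.4% → the skills-based format
Overall: the skills-based format 1009/1976 = 51.1%, Format A 1011/2473 = 40.9% → the skills-based format
The skills-based format wins overall and in every industry group — no reversal.

Yes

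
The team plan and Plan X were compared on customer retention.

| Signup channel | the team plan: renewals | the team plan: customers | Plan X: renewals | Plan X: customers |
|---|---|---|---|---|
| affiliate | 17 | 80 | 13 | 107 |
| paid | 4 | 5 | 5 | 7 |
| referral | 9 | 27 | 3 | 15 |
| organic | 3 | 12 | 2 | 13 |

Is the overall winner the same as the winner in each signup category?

Affiliate: the team plan 17/80 = 21.2%, Plan X 13/107 = 12.1% → the team plan
Paid: the team plan 4/5 = 80.0%, Plan X 5/7 = 71.4% → the team plan
Referral: the team plan 9/27 = 33.3%, Plan X 3/15 = 20.0% → the team plan
Organic: the team plan 3/12 = 25.0%, Plan X 2/13 = 15.4% → the team plan
Overall: the team plan 33/124 = 26.6%, Plan X 23/142 = 16.2% → the team plan
The team plan wins overall and in every signup group — no reversal.

Yes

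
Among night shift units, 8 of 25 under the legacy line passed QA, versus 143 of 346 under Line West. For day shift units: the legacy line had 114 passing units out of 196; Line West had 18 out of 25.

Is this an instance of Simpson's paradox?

Yes

Night shift: the legacy line 8/25 = 32.0%, Line West 143/346 = 41.3% → Line West
Day shift: the legacy line 114/196 = 58.2%, Line West 18/25 = 72.0% → Line West
Overall: the legacy line 122/221 = 55.2%, Line West 161/371 = 43.4% → the legacy line
Line West wins each shift group but the legacy line wins overall — the comparison reverses. Line West's units skew toward night shift, which has a lower base rate.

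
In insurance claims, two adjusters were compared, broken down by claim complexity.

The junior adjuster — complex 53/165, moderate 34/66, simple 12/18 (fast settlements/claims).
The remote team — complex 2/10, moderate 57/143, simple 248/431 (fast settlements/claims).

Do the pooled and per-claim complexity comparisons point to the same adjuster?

No

Complex: the junior adjuster 53/165 = 32.1%, the remote team 2/10 = 20.0% → the junior adjuster
Moderate: the junior adjuster 34/66 = 51.5%, the remote team 57/143 = 39.9% → the junior adjuster
Simple: the junior adjuster 12/18 = 66.7%, the remote team 248/431 = 57.5% → the junior adjuster
Overall: the junior adjuster 99/249 = 39.8%, the remote team 307/584 = 52.6% → the remote team
The junior adjuster wins each claim group but the remote team wins overall — the comparison reverses. The junior adjuster's claims skew toward complex, which has a lower base rate.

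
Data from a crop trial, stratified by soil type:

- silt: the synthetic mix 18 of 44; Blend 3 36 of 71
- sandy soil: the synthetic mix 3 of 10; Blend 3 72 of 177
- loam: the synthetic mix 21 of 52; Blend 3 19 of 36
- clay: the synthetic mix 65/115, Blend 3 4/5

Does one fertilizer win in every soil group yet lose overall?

Silt: the synthetic mix 18/44 = 40.9%, Blend 3 36/71 = 50.7% → Blend 3
Sandy soil: the synthetic mix 3/10 = 30.0%, Blend 3 72/177 = 40.7% → Blend 3
Loam: the synthetic mix 21/52 = 40.4%, Blend 3 19/36 = 52.8% → Blend 3
Clay: the synthetic mix 65/115 = 56.5%, Blend 3 4/5 = 80.0% → Blend 3
Overall: the synthetic mix 107/221 = 48.4%, Blend 3 131/289 = 45.3% → the synthetic mix
Blend 3 wins each soil group but the synthetic mix wins overall — the comparison reverses. Blend 3's plots skew toward sandy soil, which has a lower base rate.

Yes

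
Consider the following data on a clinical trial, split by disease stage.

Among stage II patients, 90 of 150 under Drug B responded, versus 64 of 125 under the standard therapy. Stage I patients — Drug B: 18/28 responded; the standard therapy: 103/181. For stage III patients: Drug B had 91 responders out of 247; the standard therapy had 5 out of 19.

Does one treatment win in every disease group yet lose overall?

Stage II: Drug B 90/150 = 60.0%, the standard therapy 64/125 = 51.2% → Drug B
Stage I: Drug B 18/28 = 64.3%, the standard therapy 103/181 = 56.9% → Drug B
Stage III: Drug B 91/247 = 36.8%, the standard therapy 5/19 = 26.3% → Drug B
Overall: Drug B 199/425 = 46.8%, the standard therapy 172/325 = 52.9% → the standard therapy
Drug B wins each disease group but the standard therapy wins overall — the comparison reverses. Drug B's patients skew toward stage III, which has a lower base rate.

Yes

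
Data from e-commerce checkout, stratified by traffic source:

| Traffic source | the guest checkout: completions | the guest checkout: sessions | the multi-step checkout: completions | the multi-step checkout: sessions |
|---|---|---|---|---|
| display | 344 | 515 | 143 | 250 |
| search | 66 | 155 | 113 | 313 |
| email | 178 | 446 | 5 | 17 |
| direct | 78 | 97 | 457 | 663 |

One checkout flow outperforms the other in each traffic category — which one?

Display: the guest checkout 344/515 = 66.8%, the multi-step checkout 143/250 = 57.2% → the guest checkout
Search: the guest checkout 66/155 = 42.6%, the multi-step checkout 113/313 = 36.1% → the guest checkout
Email: the guest checkout 178/446 = 39.9%, the multi-step checkout 5/17 = 29.4% → the guest checkout
Direct: the guest checkout 78/97 = 80.4%, the multi-step checkout 457/663 = 68.9% → the guest checkout
The guest checkout has the higher rate in all 4 groups.

the guest checkout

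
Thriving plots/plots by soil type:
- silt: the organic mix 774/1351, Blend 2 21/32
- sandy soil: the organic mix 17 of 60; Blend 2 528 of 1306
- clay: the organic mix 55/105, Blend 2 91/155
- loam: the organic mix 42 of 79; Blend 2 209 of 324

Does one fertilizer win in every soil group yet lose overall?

Yes

Silt: the organic mix 774/1351 = 57.3%, Blend 2 21/32 = 65.6% → Blend 2
Sandy soil: the organic mix 17/60 = 28.3%, Blend 2 528/1306 = 40.4% → Blend 2
Clay: the organic mix 55/105 = 52.4%, Blend 2 91/155 = 58.7% → Blend 2
Loam: the organic mix 42/79 = 53.2%, Blend 2 209/324 = 64.5% → Blend 2
Overall: the organic mix 888/1595 = 55.7%, Blend 2 849/1817 = 46.7% → the organic mix
Blend 2 wins each soil group but the organic mix wins overall — the comparison reverses. Blend 2's plots skew toward sandy soil, which has a lower base rate.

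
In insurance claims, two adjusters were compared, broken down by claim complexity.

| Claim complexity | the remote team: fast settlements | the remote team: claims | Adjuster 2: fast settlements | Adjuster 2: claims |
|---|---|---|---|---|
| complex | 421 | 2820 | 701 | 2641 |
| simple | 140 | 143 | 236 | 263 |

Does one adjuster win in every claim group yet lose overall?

Complex: the remote team 421/2820 = 14.9%, Adjuster 2 701/2641 = 26.5% → Adjuster 2
Simple: the remote team 140/143 = 97.9%, Adjuster 2 236/263 = 89.7% → the remote team
Overall: the remote team 561/2963 = 18.9%, Adjuster 2 937/2904 = 32.3% → Adjuster 2
Neither sweeps: the remote team wins 1 of 2 groups, Adjuster 2 wins 1. Adjuster 2 wins overall but not every group — no Simpson reversal.

No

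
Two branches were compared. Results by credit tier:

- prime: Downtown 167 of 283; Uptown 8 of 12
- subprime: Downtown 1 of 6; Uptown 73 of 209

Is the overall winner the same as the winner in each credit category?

No

Prime: Downtown 167/283 = 59.0%, Uptown 8/12 = 66.7% → Uptown
Subprime: Downtown 1/6 = 16.7%, Uptown 73/209 = 34.9% → Uptown
Overall: Downtown 168/289 = 58.1%, Uptown 81/221 = 36.7% → Downtown
Uptown wins each credit group but Downtown wins overall — the comparison reverses. Uptown's applications skew toward subprime, which has a lower base rate.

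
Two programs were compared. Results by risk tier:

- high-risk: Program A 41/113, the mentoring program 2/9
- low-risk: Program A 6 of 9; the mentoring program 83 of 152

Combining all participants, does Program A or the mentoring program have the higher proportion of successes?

High-risk: Program A 41/113 = 36.3%, the mentoring program 2/9 = 22.2% → Program A
Low-risk: Program A 6/9 = 66.7%, the mentoring program 83/152 = 54.6% → Program A
Overall: Program A 47/122 = 38.5%, the mentoring program 85/161 = 52.8% → the mentoring program
(Program A wins every risk group but the mentoring program wins overall — Program A's participants skew toward the low-rate high-risk group.)

the mentoring program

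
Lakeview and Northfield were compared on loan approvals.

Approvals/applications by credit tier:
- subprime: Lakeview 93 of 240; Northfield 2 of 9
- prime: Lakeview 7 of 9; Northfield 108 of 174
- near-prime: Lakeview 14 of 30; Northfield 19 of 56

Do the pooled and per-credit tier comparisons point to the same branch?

No

Subprime: Lakeview 93/240 = 38.8%, Northfield 2/9 = 22.2% → Lakeview
Prime: Lakeview 7/9 = 77.8%, Northfield 108/174 = 62.1% → Lakeview
Near-prime: Lakeview 14/30 = 46.7%, Northfield 19/56 = 33.9% → Lakeview
Overall: Lakeview 114/279 = 40.9%, Northfield 129/239 = 54.0% → Northfield
Lakeview wins each credit group but Northfield wins overall — the comparison reverses. Lakeview's applications skew toward subprime, which has a lower base rate.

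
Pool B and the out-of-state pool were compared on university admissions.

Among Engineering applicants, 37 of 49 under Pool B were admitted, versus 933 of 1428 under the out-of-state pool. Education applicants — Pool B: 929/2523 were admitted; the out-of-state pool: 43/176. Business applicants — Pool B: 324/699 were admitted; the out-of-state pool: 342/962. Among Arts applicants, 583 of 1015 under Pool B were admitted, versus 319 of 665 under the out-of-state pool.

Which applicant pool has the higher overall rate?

Engineering: Pool B 37/49 = 75.5%, the out-of-state pool 933/1428 = 65.3% → Pool B
Education: Pool B 929/2523 = 36.8%, the out-of-state pool 43/176 = 24.4% → Pool B
Business: Pool B 324/699 = 46.4%, the out-of-state pool 342/962 = 35.6% → Pool B
Arts: Pool B 583/1015 = 57.4%, the out-of-state pool 319/665 = 48.0% → Pool B
Overall: Pool B 1873/4286 = 43.7%, the out-of-state pool 1637/3231 = 50.7% → the out-of-state pool
(Pool B wins every department group but the out-of-state pool wins overall — Pool B's applicants skew toward the low-rate Education group.)

the out-of-state pool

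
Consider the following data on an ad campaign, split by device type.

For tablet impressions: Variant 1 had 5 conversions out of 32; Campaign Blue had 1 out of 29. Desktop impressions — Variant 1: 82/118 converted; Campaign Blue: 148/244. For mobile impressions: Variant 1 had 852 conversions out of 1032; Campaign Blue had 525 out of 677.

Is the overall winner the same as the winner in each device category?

Yes

Tablet: Variant 1 5/32 = 15.6%, Campaign Blue 1/29 = 3.4% → Variant 1
Desktop: Variant 1 82/118 = 69.5%, Campaign Blue 148/244 = 60.7% → Variant 1
Mobile: Variant 1 852/1032 = 82.6%, Campaign Blue 525/677 = 77.5% → Variant 1
Overall: Variant 1 939/1182 = 79.4%, Campaign Blue 674/950 = 70.9% → Variant 1
Variant 1 wins overall and in every device group — no reversal.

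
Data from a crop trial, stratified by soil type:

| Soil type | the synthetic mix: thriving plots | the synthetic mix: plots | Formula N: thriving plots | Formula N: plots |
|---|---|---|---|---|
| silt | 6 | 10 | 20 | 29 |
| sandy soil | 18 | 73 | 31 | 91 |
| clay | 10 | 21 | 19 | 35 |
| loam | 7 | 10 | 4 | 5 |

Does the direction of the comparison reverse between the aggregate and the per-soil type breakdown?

Silt: the synthetic mix 6/10 = 60.0%, Formula N 20/29 = 69.0% → Formula N
Sandy soil: the synthetic mix 18/73 = 24.7%, Formula N 31/91 = 34.1% → Formula N
Clay: the synthetic mix 10/21 = 47.6%, Formula N 19/35 = 54.3% → Formula N
Loam: the synthetic mix 7/10 = 70.0%, Formula N 4/5 = 80.0% → Formula N
Overall: the synthetic mix 41/114 = 36.0%, Formula N 74/160 = 46.2% → Formula N
Formula N wins overall and in every soil group — no reversal.

No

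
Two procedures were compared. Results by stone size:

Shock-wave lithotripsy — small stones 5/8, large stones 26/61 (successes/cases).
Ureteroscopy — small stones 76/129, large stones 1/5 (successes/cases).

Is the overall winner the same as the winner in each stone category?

No

Small stones: shock-wave lithotripsy 5/8 = 62.5%, ureteroscopy 76/129 = 58.9% → shock-wave lithotripsy
Large stones: shock-wave lithotripsy 26/61 = 42.6%, ureteroscopy 1/5 = 20.0% → shock-wave lithotripsy
Overall: shock-wave lithotripsy 31/69 = 44.9%, ureteroscopy 77/134 = 57.5% → ureteroscopy
Shock-wave lithotripsy wins each stone group but ureteroscopy wins overall — the comparison reverses. Shock-wave lithotripsy's cases skew toward large stones, which has a lower base rate.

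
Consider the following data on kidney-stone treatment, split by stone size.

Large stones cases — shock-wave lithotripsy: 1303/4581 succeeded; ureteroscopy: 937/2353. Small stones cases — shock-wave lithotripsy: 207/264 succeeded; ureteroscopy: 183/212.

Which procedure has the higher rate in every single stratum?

ureteroscopy

Large stones: shock-wave lithotripsy 1303/4581 = 28.4%, ureteroscopy 937/2353 = 39.8% → ureteroscopy
Small stones: shock-wave lithotripsy 207/264 = 78.4%, ureteroscopy 183/212 = 86.3% → ureteroscopy
Ureteroscopy has the higher rate in both groups.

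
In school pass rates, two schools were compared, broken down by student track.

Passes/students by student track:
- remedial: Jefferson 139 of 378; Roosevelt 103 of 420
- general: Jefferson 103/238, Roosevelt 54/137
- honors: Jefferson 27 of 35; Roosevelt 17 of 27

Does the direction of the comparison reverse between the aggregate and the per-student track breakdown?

No

Remedial: Jefferson 139/378 = 36.8%, Roosevelt 103/420 = 24.5% → Jefferson
General: Jefferson 103/238 = 43.3%, Roosevelt 54/137 = 39.4% → Jefferson
Honors: Jefferson 27/35 = 77.1%, Roosevelt 17/27 = 63.0% → Jefferson
Overall: Jefferson 269/651 = 41.3%, Roosevelt 174/584 = 29.8% → Jefferson
Jefferson wins overall and in every student group — no reversal.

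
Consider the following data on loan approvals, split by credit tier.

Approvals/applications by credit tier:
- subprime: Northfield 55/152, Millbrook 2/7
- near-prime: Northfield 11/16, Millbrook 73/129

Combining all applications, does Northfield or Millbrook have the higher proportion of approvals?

Subprime: Northfield 55/152 = 36.2%, Millbrook 2/7 = 28.6% → Northfield
Near-prime: Northfield 11/16 = 68.8%, Millbrook 73/129 = 56.6% → Northfield
Overall: Northfield 66/168 = 39.3%, Millbrook 75/136 = 55.1% → Millbrook
(Northfield wins every credit group but Millbrook wins overall — Northfield's applications skew toward the low-rate subprime group.)

Millbrook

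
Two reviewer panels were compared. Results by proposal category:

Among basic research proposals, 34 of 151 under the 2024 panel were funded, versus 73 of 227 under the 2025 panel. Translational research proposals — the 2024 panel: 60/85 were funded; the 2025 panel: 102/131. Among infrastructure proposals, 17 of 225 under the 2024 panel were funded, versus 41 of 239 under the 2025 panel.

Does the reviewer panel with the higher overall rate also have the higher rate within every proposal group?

Basic research: the 2024 panel 34/151 = 22.5%, the 2025 panel 73/227 = 32.2% → the 2025 panel
Translational research: the 2024 panel 60/85 = 70.6%, the 2025 panel 102/131 = 77.9% → the 2025 panel
Infrastructure: the 2024 panel 17/225 = 7.6%, the 2025 panel 41/239 = 17.2% → the 2025 panel
Overall: the 2024 panel 111/461 = 24.1%, the 2025 panel 216/597 = 36.2% → the 2025 panel
The 2025 panel wins overall and in every proposal group — no reversal.

Yes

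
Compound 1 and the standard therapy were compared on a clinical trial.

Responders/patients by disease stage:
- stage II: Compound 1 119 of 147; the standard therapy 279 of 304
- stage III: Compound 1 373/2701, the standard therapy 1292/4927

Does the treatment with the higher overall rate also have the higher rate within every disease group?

Stage II: Compound 1 119/147 = 81.0%, the standard therapy 279/304 = 91.8% → the standard therapy
Stage III: Compound 1 373/2701 = 13.8%, the standard therapy 1292/4927 = 26.2% → the standard therapy
Overall: Compound 1 492/2848 = 17.3%, the standard therapy 1571/5231 = 30.0% → the standard therapy
The standard therapy wins overall and in every disease group — no reversal.

Yes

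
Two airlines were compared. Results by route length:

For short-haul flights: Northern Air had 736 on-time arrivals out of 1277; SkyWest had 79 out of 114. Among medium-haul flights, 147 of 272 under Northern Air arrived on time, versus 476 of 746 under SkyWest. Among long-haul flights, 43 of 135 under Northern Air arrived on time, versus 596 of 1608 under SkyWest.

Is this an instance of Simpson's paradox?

Short-haul: Northern Air 736/1277 = 57.6%, SkyWest 79/114 = 69.3% → SkyWest
Medium-haul: Northern Air 147/272 = 54.0%, SkyWest 476/746 = 63.8% → SkyWest
Long-haul: Northern Air 43/135 = 31.9%, SkyWest 596/1608 = 37.1% → SkyWest
Overall: Northern Air 926/1684 = 55.0%, SkyWest 1151/2468 = 46.6% → Northern Air
SkyWest wins each route group but Northern Air wins overall — the comparison reverses. SkyWest's flights skew toward long-haul, which has a lower base rate.

Yes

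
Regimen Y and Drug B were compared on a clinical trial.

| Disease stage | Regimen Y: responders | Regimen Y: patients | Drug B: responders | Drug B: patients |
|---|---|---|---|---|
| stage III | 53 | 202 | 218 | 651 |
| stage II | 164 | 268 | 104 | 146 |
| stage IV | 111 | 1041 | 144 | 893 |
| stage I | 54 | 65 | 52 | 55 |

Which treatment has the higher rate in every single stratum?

Stage III: Regimen Y 53/202 = 26.2%, Drug B 218/651 = 33.5% → Drug B
Stage II: Regimen Y 164/268 = 61.2%, Drug B 104/146 = 71.2% → Drug B
Stage IV: Regimen Y 111/1041 = 10.7%, Drug B 144/893 = 16.1% → Drug B
Stage I: Regimen Y 54/65 = 83.1%, Drug B 52/55 = 94.5% → Drug B
Drug B has the higher rate in all 4 groups.

Drug B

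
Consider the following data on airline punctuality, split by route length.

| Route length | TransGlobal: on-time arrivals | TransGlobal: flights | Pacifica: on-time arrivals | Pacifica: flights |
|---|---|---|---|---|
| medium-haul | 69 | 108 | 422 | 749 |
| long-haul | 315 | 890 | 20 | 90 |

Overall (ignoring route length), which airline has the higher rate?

Pacifica

Medium-haul: TransGlobal 69/108 = 63.9%, Pacifica 422/749 = 56.3% → TransGlobal
Long-haul: TransGlobal 315/890 = 35.4%, Pacifica 20/90 = 22.2% → TransGlobal
Overall: TransGlobal 384/998 = 38.5%, Pacifica 442/839 = 52.7% → Pacifica
(TransGlobal wins every route group but Pacifica wins overall — TransGlobal's flights skew toward the low-rate long-haul group.)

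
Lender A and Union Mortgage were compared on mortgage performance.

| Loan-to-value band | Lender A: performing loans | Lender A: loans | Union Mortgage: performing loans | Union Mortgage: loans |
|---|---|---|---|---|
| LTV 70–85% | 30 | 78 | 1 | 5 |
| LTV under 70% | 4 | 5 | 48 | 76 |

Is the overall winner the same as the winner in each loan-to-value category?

No

LTV 70–85%: Lender A 30/78 = 38.5%, Union Mortgage 1/5 = 20.0% → Lender A
LTV under 70%: Lender A 4/5 = 80.0%, Union Mortgage 48/76 = 63.2% → Lender A
Overall: Lender A 34/83 = 41.0%, Union Mortgage 49/81 = 60.5% → Union Mortgage
Lender A wins each loan-to-value group but Union Mortgage wins overall — the comparison reverses. Lender A's loans skew toward LTV 70–85%, which has a lower base rate.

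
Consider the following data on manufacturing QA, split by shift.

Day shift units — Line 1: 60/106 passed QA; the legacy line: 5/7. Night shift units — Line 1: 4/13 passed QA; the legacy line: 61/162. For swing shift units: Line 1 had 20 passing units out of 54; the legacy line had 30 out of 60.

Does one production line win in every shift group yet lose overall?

Yes

Day shift: Line 1 60/106 = 56.6%, the legacy line 5/7 = 71.4% → the legacy line
Night shift: Line 1 4/13 = 30.8%, the legacy line 61/162 = 37.7% → the legacy line
Swing shift: Line 1 20/54 = 37.0%, the legacy line 30/60 = 50.0% → the legacy line
Overall: Line 1 84/173 = 48.6%, the legacy line 96/229 = 41.9% → Line 1
The legacy line wins each shift group but Line 1 wins overall — the comparison reverses. The legacy line's units skew toward night shift, which has a lower base rate.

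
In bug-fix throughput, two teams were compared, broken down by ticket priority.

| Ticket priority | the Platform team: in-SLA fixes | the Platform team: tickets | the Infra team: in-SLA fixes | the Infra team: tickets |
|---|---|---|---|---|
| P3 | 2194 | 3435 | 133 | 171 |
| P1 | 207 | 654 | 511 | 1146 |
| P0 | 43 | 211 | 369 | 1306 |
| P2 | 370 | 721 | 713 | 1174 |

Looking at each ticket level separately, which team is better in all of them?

the Infra team

P3: the Platform team 2194/3435 = 63.9%, the Infra team 133/171 = 77.8% → the Infra team
P1: the Platform team 207/654 = 31.7%, the Infra team 511/1146 = 44.6% → the Infra team
P0: the Platform team 43/211 = 20.4%, the Infra team 369/1306 = 28.3% → the Infra team
P2: the Platform team 370/721 = 51.3%, the Infra team 713/1174 = 60.7% → the Infra team
The Infra team has the higher rate in all 4 groups.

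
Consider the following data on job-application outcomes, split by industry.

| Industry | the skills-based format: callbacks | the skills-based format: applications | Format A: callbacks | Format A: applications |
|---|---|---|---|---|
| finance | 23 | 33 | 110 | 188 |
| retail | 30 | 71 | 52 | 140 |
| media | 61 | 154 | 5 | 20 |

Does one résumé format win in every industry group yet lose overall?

Yes

Finance: the skills-based format 23/33 = 69.7%, Format A 110/188 = 58.5% → the skills-based format
Retail: the skills-based format 30/71 = 42.3%, Format A 52/140 = 37.1% → the skills-based format
Media: the skills-based format 61/154 = 39.6%, Format A 5/20 = 25.0% → the skills-based format
Overall: the skills-based format 114/258 = 44.2%, Format A 167/348 = 48.0% → Format A
The skills-based format wins each industry group but Format A wins overall — the comparison reverses. The skills-based format's applications skew toward media, which has a lower base rate.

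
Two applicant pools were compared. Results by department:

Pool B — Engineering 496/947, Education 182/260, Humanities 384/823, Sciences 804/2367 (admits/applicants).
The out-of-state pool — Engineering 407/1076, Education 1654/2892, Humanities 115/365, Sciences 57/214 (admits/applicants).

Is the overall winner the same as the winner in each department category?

Engineering: Pool B 496/947 = 52.4%, the out-of-state pool 407/1076 = 37.8% → Pool B
Education: Pool B 182/260 = 70.0%, the out-of-state pool 1654/2892 = 57.2% → Pool B
Humanities: Pool B 384/823 = 46.7%, the out-of-state pool 115/365 = 31.5% → Pool B
Sciences: Pool B 804/2367 = 34.0%, the out-of-state pool 57/214 = 26.6% → Pool B
Overall: Pool B 1866/4397 = 42.4%, the out-of-state pool 2233/4547 = 49.1% → the out-of-state pool
Pool B wins each department group but the out-of-state pool wins overall — the comparison reverses. Pool B's applicants skew toward Sciences, which has a lower base rate.

No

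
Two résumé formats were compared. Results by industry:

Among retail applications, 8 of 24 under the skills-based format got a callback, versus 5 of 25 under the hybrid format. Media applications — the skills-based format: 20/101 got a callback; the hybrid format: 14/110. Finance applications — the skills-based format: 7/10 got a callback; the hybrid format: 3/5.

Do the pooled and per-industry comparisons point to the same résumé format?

Yes

Retail: the skills-based format 8/24 = 33.3%, the hybrid format 5/25 = 20.0% → the skills-based format
Media: the skills-based format 20/101 = 19.8%, the hybrid format 14/110 = 12.7% → the skills-based format
Finance: the skills-based format 7/10 = 70.0%, the hybrid format 3/5 = 60.0% → the skills-based format
Overall: the skills-based format 35/135 = 25.9%, the hybrid format 22/140 = 15.7% → the skills-based format
The skills-based format wins overall and in every industry group — no reversal.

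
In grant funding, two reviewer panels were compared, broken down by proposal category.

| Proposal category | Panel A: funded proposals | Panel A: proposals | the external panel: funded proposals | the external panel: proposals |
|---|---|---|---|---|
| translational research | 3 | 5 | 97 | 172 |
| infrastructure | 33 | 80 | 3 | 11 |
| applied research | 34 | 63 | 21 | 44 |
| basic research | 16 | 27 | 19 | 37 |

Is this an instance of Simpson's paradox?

Yes

Translational research: Panel A 3/5 = 60.0%, the external panel 97/172 = 56.4% → Panel A
Infrastructure: Panel A 33/80 = 41.2%, the external panel 3/11 = 27.3% → Panel A
Applied research: Panel A 34/63 = 54.0%, the external panel 21/44 = 47.7% → Panel A
Basic research: Panel A 16/27 = 59.3%, the external panel 19/37 = 51.4% → Panel A
Overall: Panel A 86/175 = 49.1%, the external panel 140/264 = 53.0% → the external panel
Panel A wins each proposal group but the external panel wins overall — the comparison reverses. Panel A's proposals skew toward infrastructure, which has a lower base rate.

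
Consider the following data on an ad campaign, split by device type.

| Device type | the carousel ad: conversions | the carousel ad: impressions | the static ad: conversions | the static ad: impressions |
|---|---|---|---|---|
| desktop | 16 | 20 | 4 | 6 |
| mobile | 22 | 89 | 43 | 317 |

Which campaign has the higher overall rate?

Desktop: the carousel ad 16/20 = 80.0%, the static ad 4/6 = 66.7% → the carousel ad
Mobile: the carousel ad 22/89 = 24.7%, the static ad 43/317 = 13.6% → the carousel ad
Overall: the carousel ad 38/109 = 34.9%, the static ad 47/323 = 14.6% → the carousel ad

the carousel ad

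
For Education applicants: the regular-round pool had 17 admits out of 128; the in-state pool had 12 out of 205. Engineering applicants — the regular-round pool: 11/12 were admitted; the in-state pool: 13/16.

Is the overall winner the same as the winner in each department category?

Yes

Education: the regular-round pool 17/128 = 13.3%, the in-state pool 12/205 = 5.9% → the regular-round pool
Engineering: the regular-round pool 11/12 = 91.7%, the in-state pool 13/16 = 81.2% → the regular-round pool
Overall: the regular-round pool 28/140 = 20.0%, the in-state pool 25/221 = 11.3% → the regular-round pool
The regular-round pool wins overall and in every department group — no reversal.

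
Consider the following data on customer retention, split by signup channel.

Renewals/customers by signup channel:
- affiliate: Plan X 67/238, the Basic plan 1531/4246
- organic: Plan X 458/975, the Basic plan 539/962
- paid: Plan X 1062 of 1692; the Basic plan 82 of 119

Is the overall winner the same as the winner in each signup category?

Affiliate: Plan X 67/238 = 28.2%, the Basic plan 1531/4246 = 36.1% → the Basic plan
Organic: Plan X 458/975 = 47.0%, the Basic plan 539/962 = 56.0% → the Basic plan
Paid: Plan X 1062/1692 = 62.8%, the Basic plan 82/119 = 68.9% → the Basic plan
Overall: Plan X 1587/2905 = 54.6%, the Basic plan 2152/5327 = 40.4% → Plan X
The Basic plan wins each signup group but Plan X wins overall — the comparison reverses. The Basic plan's customers skew toward affiliate, which has a lower base rate.

No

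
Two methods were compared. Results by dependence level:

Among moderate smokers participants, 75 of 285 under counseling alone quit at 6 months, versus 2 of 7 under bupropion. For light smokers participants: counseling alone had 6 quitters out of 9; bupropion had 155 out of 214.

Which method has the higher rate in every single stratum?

Moderate smokers: counseling alone 75/285 = 26.3%, bupropion 2/7 = 28.6% → bupropion
Light smokers: counseling alone 6/9 = 66.7%, bupropion 155/214 = 72.4% → bupropion
Bupropion has the higher rate in both groups.

bupropion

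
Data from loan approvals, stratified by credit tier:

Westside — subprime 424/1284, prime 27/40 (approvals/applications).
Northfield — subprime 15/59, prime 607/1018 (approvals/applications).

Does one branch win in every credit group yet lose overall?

Subprime: Westside 424/1284 = 33.0%, Northfield 15/59 = 25.4% → Westside
Prime: Westside 27/40 = 67.5%, Northfield 607/1018 = 59.6% → Westside
Overall: Westside 451/1324 = 34.1%, Northfield 622/1077 = 57.8% → Northfield
Westside wins each credit group but Northfield wins overall — the comparison reverses. Westside's applications skew toward subprime, which has a lower base rate.

Yes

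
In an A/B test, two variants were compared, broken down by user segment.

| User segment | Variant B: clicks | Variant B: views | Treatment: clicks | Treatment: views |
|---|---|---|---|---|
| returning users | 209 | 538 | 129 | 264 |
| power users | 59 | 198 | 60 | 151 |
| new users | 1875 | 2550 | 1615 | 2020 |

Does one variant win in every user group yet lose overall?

Returning users: Variant B 209/538 = 38.8%, Treatment 129/264 = 48.9% → Treatment
Power users: Variant B 59/198 = 29.8%, Treatment 60/151 = 39.7% → Treatment
New users: Variant B 1875/2550 = 73.5%, Treatment 1615/2020 = 80.0% → Treatment
Overall: Variant B 2143/3286 = 65.2%, Treatment 1804/2435 = 74.1% → Treatment
Treatment wins overall and in every user group — no reversal.

No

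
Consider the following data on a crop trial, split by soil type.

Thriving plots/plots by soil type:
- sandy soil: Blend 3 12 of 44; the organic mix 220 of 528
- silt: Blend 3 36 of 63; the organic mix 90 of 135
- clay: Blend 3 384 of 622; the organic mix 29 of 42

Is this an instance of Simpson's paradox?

Yes

Sandy soil: Blend 3 12/44 = 27.3%, the organic mix 220/528 = 41.7% → the organic mix
Silt: Blend 3 36/63 = 57.1%, the organic mix 90/135 = 66.7% → the organic mix
Clay: Blend 3 384/622 = 61.7%, the organic mix 29/42 = 69.0% → the organic mix
Overall: Blend 3 432/729 = 59.3%, the organic mix 339/705 = 48.1% → Blend 3
The organic mix wins each soil group but Blend 3 wins overall — the comparison reverses. The organic mix's plots skew toward sandy soil, which has a lower base rate.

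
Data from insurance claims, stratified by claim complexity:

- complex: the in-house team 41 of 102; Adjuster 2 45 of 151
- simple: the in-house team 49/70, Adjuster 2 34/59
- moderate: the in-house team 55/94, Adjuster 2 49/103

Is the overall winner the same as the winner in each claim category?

Yes

Complex: the in-house team 41/102 = 40.2%, Adjuster 2 45/151 = 29.8% → the in-house team
Simple: the in-house team 49/70 = 70.0%, Adjuster 2 34/59 = 57.6% → the in-house team
Moderate: the in-house team 55/94 = 58.5%, Adjuster 2 49/103 = 47.6% → the in-house team
Overall: the in-house team 145/266 = 54.5%, Adjuster 2 128/313 = 40.9% → the in-house team
The in-house team wins overall and in every claim group — no reversal.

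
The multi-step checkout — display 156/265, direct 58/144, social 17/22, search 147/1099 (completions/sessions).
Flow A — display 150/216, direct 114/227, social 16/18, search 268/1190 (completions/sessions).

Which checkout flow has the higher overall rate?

Flow A

Display: the multi-step checkout 156/265 = 58.9%, Flow A 150/216 = 69.4% → Flow A
Direct: the multi-step checkout 58/144 = 40.3%, Flow A 114/227 = 50.2% → Flow A
Social: the multi-step checkout 17/22 = 77.3%, Flow A 16/18 = 88.9% → Flow A
Search: the multi-step checkout 147/1099 = 13.4%, Flow A 268/1190 = 22.5% → Flow A
Overall: the multi-step checkout 378/1530 = 24.7%, Flow A 548/1651 = 33.2% → Flow A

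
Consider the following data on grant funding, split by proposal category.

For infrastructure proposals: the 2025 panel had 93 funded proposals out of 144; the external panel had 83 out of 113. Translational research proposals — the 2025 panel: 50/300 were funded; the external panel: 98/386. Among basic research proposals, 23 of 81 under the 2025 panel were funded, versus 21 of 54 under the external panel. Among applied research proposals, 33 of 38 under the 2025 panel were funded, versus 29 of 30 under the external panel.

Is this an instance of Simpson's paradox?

Infrastructure: the 2025 panel 93/144 = 64.6%, the external panel 83/113 = 73.5% → the external panel
Translational research: the 2025 panel 50/300 = 16.7%, the external panel 98/386 = 25.4% → the external panel
Basic research: the 2025 panel 23/81 = 28.4%, the external panel 21/54 = 38.9% → the external panel
Applied research: the 2025 panel 33/38 = 86.8%, the external panel 29/30 = 96.7% → the external panel
Overall: the 2025 panel 199/563 = 35.3%, the external panel 231/583 = 39.6% → the external panel
The external panel wins overall and in every proposal group — no reversal.

No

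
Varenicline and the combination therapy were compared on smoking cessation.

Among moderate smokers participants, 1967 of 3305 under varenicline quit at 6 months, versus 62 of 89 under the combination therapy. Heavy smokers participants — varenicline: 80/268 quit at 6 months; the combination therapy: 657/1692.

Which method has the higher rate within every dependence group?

Moderate smokers: varenicline 1967/3305 = 59.5%, the combination therapy 62/89 = 69.7% → the combination therapy
Heavy smokers: varenicline 80/268 = 29.9%, the combination therapy 657/1692 = 38.8% → the combination therapy
The combination therapy has the higher rate in both groups.

the combination therapy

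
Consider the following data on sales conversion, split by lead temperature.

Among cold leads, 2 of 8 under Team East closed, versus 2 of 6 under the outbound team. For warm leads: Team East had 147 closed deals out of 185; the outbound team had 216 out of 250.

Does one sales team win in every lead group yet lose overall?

Cold: Team East 2/8 = 25.0%, the outbound team 2/6 = 33.3% → the outbound team
Warm: Team East 147/185 = 79.5%, the outbound team 216/250 = 86.4% → the outbound team
Overall: Team East 149/193 = 77.2%, the outbound team 218/256 = 85.2% → the outbound team
The outbound team wins overall and in every lead group — no reversal.

No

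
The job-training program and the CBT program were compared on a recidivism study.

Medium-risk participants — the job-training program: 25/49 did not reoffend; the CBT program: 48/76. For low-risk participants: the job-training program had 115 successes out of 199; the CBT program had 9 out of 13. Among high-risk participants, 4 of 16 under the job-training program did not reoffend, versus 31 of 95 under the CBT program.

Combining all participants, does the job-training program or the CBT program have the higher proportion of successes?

the job-training program

Medium-risk: the job-training program 25/49 = 51.0%, the CBT program 48/76 = 63.2% → the CBT program
Low-risk: the job-training program 115/199 = 57.8%, the CBT program 9/13 = 69.2% → the CBT program
High-risk: the job-training program 4/16 = 25.0%, the CBT program 31/95 = 32.6% → the CBT program
Overall: the job-training program 144/264 = 54.5%, the CBT program 88/184 = 47.8% → the job-training program
(The CBT program wins every risk group but the job-training program wins overall — the CBT program's participants skew toward the low-rate high-risk group.)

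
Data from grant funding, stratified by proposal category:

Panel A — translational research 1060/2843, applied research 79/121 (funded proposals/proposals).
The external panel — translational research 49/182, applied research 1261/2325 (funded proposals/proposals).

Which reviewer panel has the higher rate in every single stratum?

Panel A

Translational research: Panel A 1060/2843 = 37.3%, the external panel 49/182 = 26.9% → Panel A
Applied research: Panel A 79/121 = 65.3%, the external panel 1261/2325 = 54.2% → Panel A
Panel A has the higher rate in both groups.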